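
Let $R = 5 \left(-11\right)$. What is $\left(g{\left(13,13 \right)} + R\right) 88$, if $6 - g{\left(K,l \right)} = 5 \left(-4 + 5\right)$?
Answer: $-4752$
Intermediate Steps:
$R = -55$
$g{\left(K,l \right)} = 1$ ($g{\left(K,l \right)} = 6 - 5 \left(-4 + 5\right) = 6 - 5 \cdot 1 = 6 - 5 = 1$)
$\left(g{\left(13,13 \right)} + R\right) 88 = \left(1 - 55\right) 88 = \left(-54\right) 88 = -4752$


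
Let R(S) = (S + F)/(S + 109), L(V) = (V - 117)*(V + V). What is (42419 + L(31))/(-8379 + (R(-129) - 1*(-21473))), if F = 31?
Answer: 370870/130989 ≈ 2.8313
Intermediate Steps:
L(V) = 2*V*(-117 + V) (L(V) = (-117 + V)*(2*V) = 2*V*(-117 + V))
R(S) = (31 + S)/(109 + S) (R(S) = (S + 31)/(S + 109) = (31 + S)/(109 + S))
(42419 + L(31))/(-8379 + (R(-129) - 1*(-21473))) = (42419 + 2*31*(-117 + 31))/(-8379 + ((31 - 129)/(109 - 129) - 1*(-21473))) = (42419 + 2*31*(-86))/(-8379 + (-98/(-20) + 21473)) = (42419 - 5332)/(-8379 + (-1/20*(-98) + 21473)) = 37087/(-8379 + (49/10 + 21473)) = 37087/(-8379 + 214779/10) = 37087/(130989/10) = 37087*(10/130989) = 370870/130989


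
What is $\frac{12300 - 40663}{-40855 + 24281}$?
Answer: $\frac{28363}{16574} \approx 1.7113$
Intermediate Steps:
$\frac{12300 - 40663}{-40855 + 24281} = - \frac{28363}{-16574} = \left(-28363\right) \left(- \frac{1}{16574}\right) = \frac{28363}{16574}$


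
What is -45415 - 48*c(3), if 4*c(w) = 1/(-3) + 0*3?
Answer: -45411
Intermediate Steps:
c(w) = -1/12 (c(w) = (1/(-3) + 0*3)/4 = (-⅓ + 0)/4 = (¼)*(-⅓) = -1/12)
-45415 - 48*c(3) = -45415 - 48*(-1)/12 = -45415 - 1*(-4) = -45415 + 4 = -45411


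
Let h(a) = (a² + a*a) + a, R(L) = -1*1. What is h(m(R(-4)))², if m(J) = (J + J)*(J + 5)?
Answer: 14400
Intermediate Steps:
R(L) = -1
m(J) = 2*J*(5 + J) (m(J) = (2*J)*(5 + J) = 2*J*(5 + J))
h(a) = a + 2*a² (h(a) = (a² + a²) + a = 2*a² + a = a + 2*a²)
h(m(R(-4)))² = ((2*(-1)*(5 - 1))*(1 + 2*(2*(-1)*(5 - 1))))² = ((2*(-1)*4)*(1 + 2*(2*(-1)*4)))² = (-8*(1 + 2*(-8)))² = (-8*(1 - 16))² = (-8*(-15))² = 120² = 14400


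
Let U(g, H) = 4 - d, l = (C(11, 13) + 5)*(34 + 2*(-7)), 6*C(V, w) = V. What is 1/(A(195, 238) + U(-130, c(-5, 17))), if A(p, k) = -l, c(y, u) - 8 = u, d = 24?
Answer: -3/470 ≈ -0.0063830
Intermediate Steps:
C(V, w) = V/6
l = 410/3 (l = ((⅙)*11 + 5)*(34 + 2*(-7)) = (11/6 + 5)*(34 - 14) = (41/6)*20 = 410/3 ≈ 136.67)
c(y, u) = 8 + u
A(p, k) = -410/3 (A(p, k) = -1*410/3 = -410/3)
U(g, H) = -20 (U(g, H) = 4 - 1*24 = 4 - 24 = -20)
1/(A(195, 238) + U(-130, c(-5, 17))) = 1/(-410/3 - 20) = 1/(-470/3) = -3/470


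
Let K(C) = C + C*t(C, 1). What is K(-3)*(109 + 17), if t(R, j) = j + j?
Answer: -1134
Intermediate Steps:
t(R, j) = 2*j
K(C) = 3*C (K(C) = C + C*(2*1) = C + C*2 = C + 2*C = 3*C)
K(-3)*(109 + 17) = (3*(-3))*(109 + 17) = -9*126 = -1134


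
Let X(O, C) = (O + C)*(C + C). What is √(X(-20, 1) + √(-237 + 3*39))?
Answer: √(-38 + 2*I*√30) ≈ 0.87961 + 6.2269*I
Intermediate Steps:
X(O, C) = 2*C*(C + O) (X(O, C) = (C + O)*(2*C) = 2*C*(C + O))
√(X(-20, 1) + √(-237 + 3*39)) = √(2*1*(1 - 20) + √(-237 + 3*39)) = √(2*1*(-19) + √(-237 + 117)) = √(-38 + √(-120)) = √(-38 + 2*I*√30)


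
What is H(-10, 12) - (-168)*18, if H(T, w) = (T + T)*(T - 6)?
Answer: 3344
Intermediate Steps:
H(T, w) = 2*T*(-6 + T) (H(T, w) = (2*T)*(-6 + T) = 2*T*(-6 + T))
H(-10, 12) - (-168)*18 = 2*(-10)*(-6 - 10) - (-168)*18 = 2*(-10)*(-16) - 42*(-72) = 320 + 3024 = 3344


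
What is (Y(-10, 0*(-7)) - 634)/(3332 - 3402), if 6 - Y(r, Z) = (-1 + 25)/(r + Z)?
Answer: 1564/175 ≈ 8.9371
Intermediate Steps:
Y(r, Z) = 6 - 24/(Z + r) (Y(r, Z) = 6 - (-1 + 25)/(r + Z) = 6 - 24/(Z + r))
(Y(-10, 0*(-7)) - 634)/(3332 - 3402) = (6*(-4 + 0*(-7) - 10)/(0*(-7) - 10) - 634)/(3332 - 3402) = (6*(-4 + 0 - 10)/(0 - 10) - 634)/(-70) = (6*(-14)/(-10) - 634)*(-1/70) = (6*(-⅒)*(-14) - 634)*(-1/70) = (42/5 - 634)*(-1/70) = -3128/5*(-1/70) = 1564/175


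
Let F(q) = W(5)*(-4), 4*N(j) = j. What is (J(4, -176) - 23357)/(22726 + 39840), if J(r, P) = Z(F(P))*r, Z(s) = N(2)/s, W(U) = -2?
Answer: -93427/250264 ≈ -0.37331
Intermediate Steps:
N(j) = j/4
F(q) = 8 (F(q) = -2*(-4) = 8)
Z(s) = 1/(2*s) (Z(s) = ((1/4)*2)/s = 1/(2*s))
J(r, P) = r/16 (J(r, P) = ((1/2)/8)*r = ((1/2)*(1/8))*r = r/16)
(J(4, -176) - 23357)/(22726 + 39840) = ((1/16)*4 - 23357)/(22726 + 39840) = (1/4 - 23357)/62566 = -93427/4*1/62566 = -93427/250264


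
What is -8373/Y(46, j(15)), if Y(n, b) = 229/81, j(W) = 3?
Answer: -678213/229 ≈ -2961.6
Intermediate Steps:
Y(n, b) = 229/81 (Y(n, b) = 229*(1/81) = 229/81)
-8373/Y(46, j(15)) = -8373/229/81 = -8373*81/229 = -678213/229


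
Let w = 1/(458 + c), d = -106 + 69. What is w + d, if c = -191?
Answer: -9878/267 ≈ -36.996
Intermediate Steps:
d = -37
w = 1/267 (w = 1/(458 - 191) = 1/267 ≈ 0.0037453)
w + d = 1/267 - 37 = -9878/267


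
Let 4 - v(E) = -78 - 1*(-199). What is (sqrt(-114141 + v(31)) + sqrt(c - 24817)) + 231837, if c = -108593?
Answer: 231837 + I*sqrt(114258) + I*sqrt(133410) ≈ 2.3184e+5 + 703.27*I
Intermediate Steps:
v(E) = -117 (v(E) = 4 - (-78 - 1*(-199)) = 4 - (-78 + 199) = 4 - 1*121 = 4 - 121 = -117)
(sqrt(-114141 + v(31)) + sqrt(c - 24817)) + 231837 = (sqrt(-114141 - 117) + sqrt(-108593 - 24817)) + 231837 = (sqrt(-114258) + sqrt(-133410)) + 231837 = (I*sqrt(114258) + I*sqrt(133410)) + 231837 = 231837 + I*sqrt(114258) + I*sqrt(133410)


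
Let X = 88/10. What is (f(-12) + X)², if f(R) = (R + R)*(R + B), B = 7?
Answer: 414736/25 ≈ 16589.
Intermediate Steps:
f(R) = 2*R*(7 + R) (f(R) = (R + R)*(R + 7) = (2*R)*(7 + R) = 2*R*(7 + R))
X = 44/5 (X = 88*(⅒) = 44/5 ≈ 8.8000)
(f(-12) + X)² = (2*(-12)*(7 - 12) + 44/5)² = (2*(-12)*(-5) + 44/5)² = (120 + 44/5)² = (644/5)² = 414736/25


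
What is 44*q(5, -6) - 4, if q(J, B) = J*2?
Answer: 436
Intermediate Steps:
q(J, B) = 2*J
44*q(5, -6) - 4 = 44*(2*5) - 4 = 44*10 - 4 = 440 - 4 = 436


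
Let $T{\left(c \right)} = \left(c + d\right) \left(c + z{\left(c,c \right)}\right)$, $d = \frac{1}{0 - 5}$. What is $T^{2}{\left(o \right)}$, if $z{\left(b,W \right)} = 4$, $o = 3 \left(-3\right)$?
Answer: $2116$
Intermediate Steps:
$o = -9$
$d = - \frac{1}{5}$ ($d = \frac{1}{-5} = - \frac{1}{5} \approx -0.2$)
$T{\left(c \right)} = \left(4 + c\right) \left(- \frac{1}{5} + c\right)$ ($T{\left(c \right)} = \left(c - \frac{1}{5}\right) \left(c + 4\right) = \left(- \frac{1}{5} + c\right) \left(4 + c\right) = \left(4 + c\right) \left(- \frac{1}{5} + c\right)$)
$T^{2}{\left(o \right)} = \left(- \frac{4}{5} + \left(-9\right)^{2} + \frac{19}{5} \left(-9\right)\right)^{2} = \left(- \frac{4}{5} + 81 - \frac{171}{5}\right)^{2} = 46^{2} = 2116$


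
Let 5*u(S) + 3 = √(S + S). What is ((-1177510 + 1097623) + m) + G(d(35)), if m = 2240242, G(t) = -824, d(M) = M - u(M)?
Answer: 2159531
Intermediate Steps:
u(S) = -⅗ + √2*√S/5 (u(S) = -⅗ + √(S + S)/5 = -⅗ + √(2*S)/5 = -⅗ + (√2*√S)/5 = -⅗ + √2*√S/5)
d(M) = ⅗ + M - √2*√M/5 (d(M) = M - (-⅗ + √2*√M/5) = M + (⅗ - √2*√M/5) = ⅗ + M - √2*√M/5)
((-1177510 + 1097623) + m) + G(d(35)) = ((-1177510 + 1097623) + 2240242) - 824 = (-79887 + 2240242) - 824 = 2160355 - 824 = 2159531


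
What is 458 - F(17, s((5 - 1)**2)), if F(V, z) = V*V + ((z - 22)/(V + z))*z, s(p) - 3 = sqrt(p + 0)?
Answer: 1387/8 ≈ 173.38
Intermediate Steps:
s(p) = 3 + sqrt(p) (s(p) = 3 + sqrt(p + 0) = 3 + sqrt(p))
F(V, z) = V**2 + z*(-22 + z)/(V + z) (F(V, z) = V**2 + ((-22 + z)/(V + z))*z = V**2 + z*(-22 + z)/(V + z))
458 - F(17, s((5 - 1)**2)) = 458 - (17**3 + (3 + sqrt((5 - 1)**2))**2 - 22*(3 + sqrt((5 - 1)**2)) + (3 + sqrt((5 - 1)**2))*17**2)/(17 + (3 + sqrt((5 - 1)**2))) = 458 - (4913 + (3 + sqrt(4**2))**2 - 22*(3 + sqrt(4**2)) + (3 + sqrt(4**2))*289)/(17 + (3 + sqrt(4**2))) = 458 - (4913 + (3 + sqrt(16))**2 - 22*(3 + sqrt(16)) + (3 + sqrt(16))*289)/(17 + (3 + sqrt(16))) = 458 - (4913 + (3 + 4)**2 - 22*(3 + 4) + (3 + 4)*289)/(17 + (3 + 4)) = 458 - (4913 + 7**2 - 22*7 + 7*289)/(17 + 7) = 458 - (4913 + 49 - 154 + 2023)/24 = 458 - 6831/24 = 458 - 1*2277/8 = 458 - 2277/8 = 1387/8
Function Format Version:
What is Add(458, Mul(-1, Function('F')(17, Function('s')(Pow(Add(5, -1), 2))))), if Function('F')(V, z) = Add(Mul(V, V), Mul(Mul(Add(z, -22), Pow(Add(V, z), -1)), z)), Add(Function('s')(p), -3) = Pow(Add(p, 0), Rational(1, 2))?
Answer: Rational(1387, 8) ≈ 173.38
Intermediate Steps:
Function('s')(p) = Add(3, Pow(p, Rational(1, 2))) (Function('s')(p) = Add(3, Pow(Add(p, 0), Rational(1, 2))) = Add(3, Pow(p, Rational(1, 2))))
Function('F')(V, z) = Add(Pow(V, 2), Mul(z, Pow(Add(V, z), -1), Add(-22, z))) (Function('F')(V, z) = Add(Pow(V, 2), Mul(Mul(Add(-22, z), Pow(Add(V, z), -1)), z)) = Add(Pow(V, 2), Mul(Mul(Pow(Add(V, z), -1), Add(-22, z)), z)) = Add(Pow(V, 2), Mul(z, Pow(Add(V, z), -1), Add(-22, z))))
Add(458, Mul(-1, Function('F')(17, Function('s')(Pow(Add(5, -1), 2))))) = Add(458, Mul(-1, Mul(Pow(Add(17, Add(3, Pow(Pow(Add(5, -1), 2), Rational(1, 2)))), -1), Add(Pow(17, 3), Pow(Add(3, Pow(Pow(Add(5, -1), 2), Rational(1, 2))), 2), Mul(-22, Add(3, Pow(Pow(Add(5, -1), 2), Rational(1, 2)))), Mul(Add(3, Pow(Pow(Add(5, -1), 2), Rational(1, 2))), Pow(17, 2)))))) = Add(458, Mul(-1, Mul(Pow(Add(17, Add(3, Pow(Pow(4, 2), Rational(1, 2)))), -1), Add(4913, Pow(Add(3, Pow(Pow(4, 2), Rational(1, 2))), 2), Mul(-22, Add(3, Pow(Pow(4, 2), Rational(1, 2)))), Mul(Add(3, Pow(Pow(4, 2), Rational(1, 2))), 289))))) = Add(458, Mul(-1, Mul(Pow(Add(17, Add(3, Pow(16, Rational(1, 2)))), -1), Add(4913, Pow(Add(3, Pow(16, Rational(1, 2))), 2), Mul(-22, Add(3, Pow(16, Rational(1, 2)))), Mul(Add(3, Pow(16, Rational(1, 2))), 289))))) = Add(458, Mul(-1, Mul(Pow(Add(17, Add(3, 4)), -1), Add(4913, Pow(Add(3, 4), 2), Mul(-22, Add(3, 4)), Mul(Add(3, 4), 289))))) = Add(458, Mul(-1, Mul(Pow(Add(17, 7), -1), Add(4913, Pow(7, 2), Mul(-22, 7), Mul(7, 289))))) = Add(458, Mul(-1, Mul(Pow(24, -1), Add(4913, 49, -154, 2023)))) = Add(458, Mul(-1, Mul(Rational(1, 24), 6831))) = Add(458, Mul(-1, Rational(2277, 8))) = Add(458, Rational(-2277, 8)) = Rational(1387, 8)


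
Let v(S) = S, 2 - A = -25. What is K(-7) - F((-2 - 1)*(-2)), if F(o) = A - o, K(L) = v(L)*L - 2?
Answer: 26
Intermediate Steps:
A = 27 (A = 2 - 1*(-25) = 2 + 25 = 27)
K(L) = -2 + L**2 (K(L) = L*L - 2 = L**2 - 2 = -2 + L**2)
F(o) = 27 - o
K(-7) - F((-2 - 1)*(-2)) = (-2 + (-7)**2) - (27 - (-2 - 1)*(-2)) = (-2 + 49) - (27 - (-3)*(-2)) = 47 - (27 - 1*6) = 47 - (27 - 6) = 47 - 1*21 = 47 - 21 = 26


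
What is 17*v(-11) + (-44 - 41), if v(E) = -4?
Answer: -153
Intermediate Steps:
17*v(-11) + (-44 - 41) = 17*(-4) + (-44 - 41) = -68 - 85 = -153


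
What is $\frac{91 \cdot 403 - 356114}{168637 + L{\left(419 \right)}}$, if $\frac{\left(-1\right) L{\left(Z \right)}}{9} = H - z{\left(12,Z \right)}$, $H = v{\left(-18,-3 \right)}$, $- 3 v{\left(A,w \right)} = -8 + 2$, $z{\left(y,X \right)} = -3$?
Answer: $- \frac{319441}{168592} \approx -1.8948$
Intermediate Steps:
$v{\left(A,w \right)} = 2$ ($v{\left(A,w \right)} = - \frac{-8 + 2}{3} = \left(- \frac{1}{3}\right) \left(-6\right) = 2$)
$H = 2$
$L{\left(Z \right)} = -45$ ($L{\left(Z \right)} = - 9 \left(2 - -3\right) = - 9 \left(2 + 3\right) = \left(-9\right) 5 = -45$)
$\frac{91 \cdot 403 - 356114}{168637 + L{\left(419 \right)}} = \frac{91 \cdot 403 - 356114}{168637 - 45} = \frac{36673 - 356114}{168592} = \left(-319441\right) \frac{1}{168592} = - \frac{319441}{168592}$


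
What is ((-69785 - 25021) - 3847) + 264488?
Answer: 165835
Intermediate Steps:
((-69785 - 25021) - 3847) + 264488 = (-94806 - 3847) + 264488 = -98653 + 264488 = 165835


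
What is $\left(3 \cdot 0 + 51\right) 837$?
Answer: $42687$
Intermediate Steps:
$\left(3 \cdot 0 + 51\right) 837 = \left(0 + 51\right) 837 = 51 \cdot 837 = 42687$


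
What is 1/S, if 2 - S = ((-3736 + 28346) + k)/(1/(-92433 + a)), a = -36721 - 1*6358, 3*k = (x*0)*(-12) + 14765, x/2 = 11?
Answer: 3/12005685646 ≈ 2.4988e-10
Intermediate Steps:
x = 22 (x = 2*11 = 22)
k = 14765/3 (k = ((22*0)*(-12) + 14765)/3 = (0*(-12) + 14765)/3 = (0 + 14765)/3 = (⅓)*14765 = 14765/3 ≈ 4921.7)
a = -43079 (a = -36721 - 6358 = -43079)
S = 12005685646/3 (S = 2 - ((-3736 + 28346) + 14765/3)/(1/(-92433 - 43079)) = 2 - (24610 + 14765/3)/(1/(-135512)) = 2 - 88595/(3*(-1/135512)) = 2 - 88595*(-135512)/3 = 2 - 1*(-12005685640/3) = 2 + 12005685640/3 = 12005685646/3 ≈ 4.0019e+9)
1/S = 1/(12005685646/3) = 3/12005685646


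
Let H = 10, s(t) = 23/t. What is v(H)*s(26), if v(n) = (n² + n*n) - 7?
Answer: 4439/26 ≈ 170.73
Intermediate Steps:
v(n) = -7 + 2*n² (v(n) = (n² + n²) - 7 = 2*n² - 7 = -7 + 2*n²)
v(H)*s(26) = (-7 + 2*10²)*(23/26) = (-7 + 2*100)*(23*(1/26)) = (-7 + 200)*(23/26) = 193*(23/26) = 4439/26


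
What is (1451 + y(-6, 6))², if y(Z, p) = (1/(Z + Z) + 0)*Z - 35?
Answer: 8025889/4 ≈ 2.0065e+6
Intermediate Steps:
y(Z, p) = -69/2 (y(Z, p) = (1/(2*Z) + 0)*Z - 35 = (1/(2*Z))*Z - 35 = ½ - 35 = -69/2)
(1451 + y(-6, 6))² = (1451 - 69/2)² = (2833/2)² = 8025889/4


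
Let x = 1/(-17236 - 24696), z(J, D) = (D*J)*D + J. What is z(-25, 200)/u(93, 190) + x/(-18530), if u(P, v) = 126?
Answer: -388509692499437/48950997480 ≈ -7936.7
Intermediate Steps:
z(J, D) = J + J*D**2 (z(J, D) = J*D**2 + J = J + J*D**2)
x = -1/41932 (x = 1/(-41932) = -1/41932 ≈ -2.3848e-5)
z(-25, 200)/u(93, 190) + x/(-18530) = -25*(1 + 200**2)/126 - 1/41932/(-18530) = -25*(1 + 40000)*(1/126) - 1/41932*(-1/18530) = -25*40001*(1/126) + 1/776999960 = -1000025*1/126 + 1/776999960 = -1000025/126 + 1/776999960 = -388509692499437/48950997480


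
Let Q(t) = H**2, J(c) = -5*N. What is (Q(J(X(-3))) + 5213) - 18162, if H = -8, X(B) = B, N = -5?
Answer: -12885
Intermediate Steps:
J(c) = 25 (J(c) = -5*(-5) = 25)
Q(t) = 64 (Q(t) = (-8)**2 = 64)
(Q(J(X(-3))) + 5213) - 18162 = (64 + 5213) - 18162 = 5277 - 18162 = -12885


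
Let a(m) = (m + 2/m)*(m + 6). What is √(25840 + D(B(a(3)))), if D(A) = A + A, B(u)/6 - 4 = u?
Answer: 2*√6571 ≈ 162.12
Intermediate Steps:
a(m) = (6 + m)*(m + 2/m) (a(m) = (m + 2/m)*(6 + m) = (6 + m)*(m + 2/m))
B(u) = 24 + 6*u
D(A) = 2*A
√(25840 + D(B(a(3)))) = √(25840 + 2*(24 + 6*(2 + 3² + 6*3 + 12/3))) = √(25840 + 2*(24 + 6*(2 + 9 + 18 + 12*(⅓)))) = √(25840 + 2*(24 + 6*(2 + 9 + 18 + 4))) = √(25840 + 2*(24 + 6*33)) = √(25840 + 2*(24 + 198)) = √(25840 + 2*222) = √(25840 + 444) = √26284 = 2*√6571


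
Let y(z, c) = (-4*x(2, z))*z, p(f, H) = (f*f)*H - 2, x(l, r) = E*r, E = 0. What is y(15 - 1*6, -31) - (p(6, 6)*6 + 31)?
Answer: -1315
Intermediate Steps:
x(l, r) = 0 (x(l, r) = 0*r = 0)
p(f, H) = -2 + H*f**2 (p(f, H) = f**2*H - 2 = H*f**2 - 2 = -2 + H*f**2)
y(z, c) = 0 (y(z, c) = (-4*0)*z = 0*z = 0)
y(15 - 1*6, -31) - (p(6, 6)*6 + 31) = 0 - ((-2 + 6*6**2)*6 + 31) = 0 - ((-2 + 6*36)*6 + 31) = 0 - ((-2 + 216)*6 + 31) = 0 - (214*6 + 31) = 0 - (1284 + 31) = 0 - 1*1315 = 0 - 1315 = -1315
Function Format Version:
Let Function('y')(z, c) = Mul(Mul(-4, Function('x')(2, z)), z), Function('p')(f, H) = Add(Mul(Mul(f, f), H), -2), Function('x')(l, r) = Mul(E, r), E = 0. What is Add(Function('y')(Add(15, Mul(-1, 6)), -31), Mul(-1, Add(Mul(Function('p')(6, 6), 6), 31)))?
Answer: -1315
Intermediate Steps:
Function('x')(l, r) = 0 (Function('x')(l, r) = Mul(0, r) = 0)
Function('p')(f, H) = Add(-2, Mul(H, Pow(f, 2))) (Function('p')(f, H) = Add(Mul(Pow(f, 2), H), -2) = Add(Mul(H, Pow(f, 2)), -2) = Add(-2, Mul(H, Pow(f, 2))))
Function('y')(z, c) = 0 (Function('y')(z, c) = Mul(Mul(-4, 0), z) = Mul(0, z) = 0)
Add(Function('y')(Add(15, Mul(-1, 6)), -31), Mul(-1, Add(Mul(Function('p')(6, 6), 6), 31))) = Add(0, Mul(-1, Add(Mul(Add(-2, Mul(6, Pow(6, 2))), 6), 31))) = Add(0, Mul(-1, Add(Mul(Add(-2, Mul(6, 36)), 6), 31))) = Add(0, Mul(-1, Add(Mul(Add(-2, 216), 6), 31))) = Add(0, Mul(-1, Add(Mul(214, 6), 31))) = Add(0, Mul(-1, Add(1284, 31))) = Add(0, Mul(-1, 1315)) = Add(0, -1315) = -1315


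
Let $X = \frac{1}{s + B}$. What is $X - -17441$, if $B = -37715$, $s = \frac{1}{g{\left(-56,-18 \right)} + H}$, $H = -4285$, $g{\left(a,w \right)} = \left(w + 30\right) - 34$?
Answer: $\frac{2833089978839}{162438506} \approx 17441.0$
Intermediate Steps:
$g{\left(a,w \right)} = -4 + w$ ($g{\left(a,w \right)} = \left(30 + w\right) - 34 = -4 + w$)
$s = - \frac{1}{4307}$ ($s = \frac{1}{\left(-4 - 18\right) - 4285} = \frac{1}{-22 - 4285} = \frac{1}{-4307} = - \frac{1}{4307} \approx -0.00023218$)
$X = - \frac{4307}{162438506}$ ($X = \frac{1}{- \frac{1}{4307} - 37715} = \frac{1}{- \frac{162438506}{4307}} = - \frac{4307}{162438506} \approx -2.6515 \cdot 10^{-5}$)
$X - -17441 = - \frac{4307}{162438506} - -17441 = - \frac{4307}{162438506} + 17441 = \frac{2833089978839}{162438506}$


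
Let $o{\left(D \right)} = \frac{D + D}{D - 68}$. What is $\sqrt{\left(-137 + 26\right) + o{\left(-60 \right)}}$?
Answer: $\frac{i \sqrt{1761}}{4} \approx 10.491 i$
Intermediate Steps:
$o{\left(D \right)} = \frac{2 D}{-68 + D}$
$\sqrt{\left(-137 + 26\right) + o{\left(-60 \right)}} = \sqrt{\left(-137 + 26\right) + 2 \left(-60\right) \frac{1}{-68 - 60}} = \sqrt{-111 + 2 \left(-60\right) \frac{1}{-128}} = \sqrt{-111 + 2 \left(-60\right) \left(- \frac{1}{128}\right)} = \sqrt{-111 + \frac{15}{16}} = \sqrt{- \frac{1761}{16}} = \frac{i \sqrt{1761}}{4}$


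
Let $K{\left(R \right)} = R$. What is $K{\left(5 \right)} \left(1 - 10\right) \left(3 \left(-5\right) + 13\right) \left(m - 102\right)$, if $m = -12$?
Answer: $-10260$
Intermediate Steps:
$K{\left(5 \right)} \left(1 - 10\right) \left(3 \left(-5\right) + 13\right) \left(m - 102\right) = 5 \left(1 - 10\right) \left(3 \left(-5\right) + 13\right) \left(-12 - 102\right) = 5 \left(- 9 \left(-15 + 13\right)\right) \left(-114\right) = 5 \left(\left(-9\right) \left(-2\right)\right) \left(-114\right) = 5 \cdot 18 \left(-114\right) = 90 \left(-114\right) = -10260$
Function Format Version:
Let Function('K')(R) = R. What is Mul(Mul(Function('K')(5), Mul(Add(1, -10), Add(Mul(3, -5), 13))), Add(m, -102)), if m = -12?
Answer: -10260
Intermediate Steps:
Mul(Mul(Function('K')(5), Mul(Add(1, -10), Add(Mul(3, -5), 13))), Add(m, -102)) = Mul(Mul(5, Mul(Add(1, -10), Add(Mul(3, -5), 13))), Add(-12, -102)) = Mul(Mul(5, Mul(-9, Add(-15, 13))), -114) = Mul(Mul(5, Mul(-9, -2)), -114) = Mul(Mul(5, 18), -114) = Mul(90, -114) = -10260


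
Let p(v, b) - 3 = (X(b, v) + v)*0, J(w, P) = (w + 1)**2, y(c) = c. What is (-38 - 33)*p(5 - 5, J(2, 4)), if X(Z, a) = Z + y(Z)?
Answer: -213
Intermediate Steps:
J(w, P) = (1 + w)**2
X(Z, a) = 2*Z (X(Z, a) = Z + Z = 2*Z)
p(v, b) = 3 (p(v, b) = 3 + (2*b + v)*0 = 3 + (v + 2*b)*0 = 3 + 0 = 3)
(-38 - 33)*p(5 - 5, J(2, 4)) = (-38 - 33)*3 = -71*3 = -213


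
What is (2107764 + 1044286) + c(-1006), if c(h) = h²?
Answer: 4164086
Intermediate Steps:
(2107764 + 1044286) + c(-1006) = (2107764 + 1044286) + (-1006)² = 3152050 + 1012036 = 4164086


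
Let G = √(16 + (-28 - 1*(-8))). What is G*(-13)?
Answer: -26*I ≈ -26.0*I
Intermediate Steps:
G = 2*I (G = √(16 + (-28 + 8)) = √(16 - 20) = √(-4) = 2*I ≈ 2.0*I)
G*(-13) = (2*I)*(-13) = -26*I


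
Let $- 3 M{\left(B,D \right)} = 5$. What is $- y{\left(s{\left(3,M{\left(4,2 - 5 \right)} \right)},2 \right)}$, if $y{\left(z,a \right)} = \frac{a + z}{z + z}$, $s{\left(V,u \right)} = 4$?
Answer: $- \frac{3}{4} \approx -0.75$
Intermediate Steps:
$M{\left(B,D \right)} = - \frac{5}{3}$ ($M{\left(B,D \right)} = \left(- \frac{1}{3}\right) 5 = - \frac{5}{3}$)
$y{\left(z,a \right)} = \frac{a + z}{2 z}$
$- y{\left(s{\left(3,M{\left(4,2 - 5 \right)} \right)},2 \right)} = - \frac{2 + 4}{2 \cdot 4} = - \frac{6}{2 \cdot 4} = \left(-1\right) \frac{3}{4} = - \frac{3}{4}$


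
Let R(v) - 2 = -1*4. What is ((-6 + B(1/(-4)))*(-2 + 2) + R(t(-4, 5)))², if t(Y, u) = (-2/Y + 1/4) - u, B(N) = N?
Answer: 4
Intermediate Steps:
t(Y, u) = ¼ - u - 2/Y (t(Y, u) = (-2/Y + 1*(¼)) - u = (-2/Y + ¼) - u = (¼ - 2/Y) - u = ¼ - u - 2/Y)
R(v) = -2 (R(v) = 2 - 1*4 = 2 - 4 = -2)
((-6 + B(1/(-4)))*(-2 + 2) + R(t(-4, 5)))² = ((-6 + 1/(-4))*(-2 + 2) - 2)² = ((-6 - ¼)*0 - 2)² = (-25/4*0 - 2)² = (0 - 2)² = (-2)² = 4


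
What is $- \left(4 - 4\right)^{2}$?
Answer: $0$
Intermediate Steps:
$- \left(4 - 4\right)^{2} = - 0^{2} = \left(-1\right) 0 = 0$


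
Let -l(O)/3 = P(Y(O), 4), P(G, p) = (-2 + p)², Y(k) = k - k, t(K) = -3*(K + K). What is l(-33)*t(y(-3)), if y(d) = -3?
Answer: -216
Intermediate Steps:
t(K) = -6*K
Y(k) = 0
l(O) = -12 (l(O) = -3*(-2 + 4)² = -3*2² = -3*4 = -12)
l(-33)*t(y(-3)) = -(-72)*(-3) = -12*18 = -216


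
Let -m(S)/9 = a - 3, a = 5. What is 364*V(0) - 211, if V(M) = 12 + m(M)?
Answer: -2395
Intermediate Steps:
m(S) = -18 (m(S) = -9*(5 - 3) = -9*2 = -18)
V(M) = -6 (V(M) = 12 - 18 = -6)
364*V(0) - 211 = 364*(-6) - 211 = -2184 - 211 = -2395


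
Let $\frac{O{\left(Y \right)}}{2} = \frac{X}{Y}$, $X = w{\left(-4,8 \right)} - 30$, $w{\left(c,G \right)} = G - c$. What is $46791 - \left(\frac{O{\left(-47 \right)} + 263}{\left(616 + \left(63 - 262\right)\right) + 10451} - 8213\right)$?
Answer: $\frac{2554164617}{46436} \approx 55004.0$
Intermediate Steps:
$X = -18$ ($X = \left(8 - -4\right) - 30 = \left(8 + 4\right) - 30 = 12 - 30 = -18$)
$O{\left(Y \right)} = - \frac{36}{Y}$ ($O{\left(Y \right)} = 2 \left(- \frac{18}{Y}\right) = - \frac{36}{Y}$)
$46791 - \left(\frac{O{\left(-47 \right)} + 263}{\left(616 + \left(63 - 262\right)\right) + 10451} - 8213\right) = 46791 - \left(\frac{- \frac{36}{-47} + 263}{\left(616 + \left(63 - 262\right)\right) + 10451} - 8213\right) = 46791 - \left(\frac{\left(-36\right) \left(- \frac{1}{47}\right) + 263}{\left(616 + \left(63 - 262\right)\right) + 10451} - 8213\right) = 46791 - \left(\frac{\frac{36}{47} + 263}{\left(616 - 199\right) + 10451} - 8213\right) = 46791 - \left(\frac{12397}{47 \left(417 + 10451\right)} - 8213\right) = 46791 - \left(\frac{12397}{47 \cdot 10868} - 8213\right) = 46791 - \left(\frac{12397}{47} \cdot \frac{1}{10868} - 8213\right) = 46791 - \left(\frac{1127}{46436} - 8213\right) = 46791 - - \frac{381377741}{46436} = 46791 + \frac{381377741}{46436} = \frac{2554164617}{46436}$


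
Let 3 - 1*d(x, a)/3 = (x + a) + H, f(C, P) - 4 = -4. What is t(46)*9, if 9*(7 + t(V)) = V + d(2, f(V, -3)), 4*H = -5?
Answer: -41/4 ≈ -10.250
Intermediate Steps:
H = -5/4 (H = (¼)*(-5) = -5/4 ≈ -1.2500)
f(C, P) = 0 (f(C, P) = 4 - 4 = 0)
d(x, a) = 51/4 - 3*a - 3*x (d(x, a) = 9 - 3*((x + a) - 5/4) = 9 - 3*((a + x) - 5/4) = 9 - 3*(-5/4 + a + x) = 9 + (15/4 - 3*a - 3*x) = 51/4 - 3*a - 3*x)
t(V) = -25/4 + V/9 (t(V) = -7 + (V + (51/4 - 3*0 - 3*2))/9 = -7 + (V + (51/4 + 0 - 6))/9 = -7 + (V + 27/4)/9 = -7 + (27/4 + V)/9 = -7 + (¾ + V/9) = -25/4 + V/9)
t(46)*9 = (-25/4 + (⅑)*46)*9 = (-25/4 + 46/9)*9 = -41/36*9 = -41/4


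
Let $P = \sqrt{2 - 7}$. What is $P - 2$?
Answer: $-2 + i \sqrt{5} \approx -2.0 + 2.2361 i$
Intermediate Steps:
$P = i \sqrt{5}$ ($P = \sqrt{-5} = i \sqrt{5} \approx 2.2361 i$)
$P - 2 = i \sqrt{5} - 2 = -2 + i \sqrt{5}$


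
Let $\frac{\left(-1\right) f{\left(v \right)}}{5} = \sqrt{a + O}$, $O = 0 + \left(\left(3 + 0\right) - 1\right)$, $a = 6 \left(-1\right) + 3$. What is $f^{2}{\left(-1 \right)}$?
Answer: $-25$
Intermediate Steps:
$a = -3$ ($a = -6 + 3 = -3$)
$O = 2$ ($O = 0 + \left(3 - 1\right) = 0 + 2 = 2$)
$f{\left(v \right)} = - 5 i$ ($f{\left(v \right)} = - 5 \sqrt{-3 + 2} = - 5 \sqrt{-1} = - 5 i$)
$f^{2}{\left(-1 \right)} = \left(- 5 i\right)^{2} = -25$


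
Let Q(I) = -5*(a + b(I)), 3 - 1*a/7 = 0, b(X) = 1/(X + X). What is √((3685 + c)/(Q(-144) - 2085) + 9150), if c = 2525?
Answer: √145550195661822/126143 ≈ 95.641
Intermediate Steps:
b(X) = 1/(2*X)
a = 21 (a = 21 - 7*0 = 21 + 0 = 21)
Q(I) = -105 - 5/(2*I) (Q(I) = -5*(21 + 1/(2*I)) = -105 - 5/(2*I))
√((3685 + c)/(Q(-144) - 2085) + 9150) = √((3685 + 2525)/((-105 - 5/2/(-144)) - 2085) + 9150) = √(6210/((-105 - 5/2*(-1/144)) - 2085) + 9150) = √(6210/((-105 + 5/288) - 2085) + 9150) = √(6210/(-30235/288 - 2085) + 9150) = √(6210/(-630715/288) + 9150) = √(6210*(-288/630715) + 9150) = √(-357696/126143 + 9150) = √(1153850754/126143) = √145550195661822/126143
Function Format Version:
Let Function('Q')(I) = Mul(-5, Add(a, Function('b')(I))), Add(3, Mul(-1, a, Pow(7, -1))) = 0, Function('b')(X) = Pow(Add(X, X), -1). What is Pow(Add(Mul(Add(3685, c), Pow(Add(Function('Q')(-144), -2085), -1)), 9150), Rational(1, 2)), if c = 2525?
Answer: Mul(Rational(1, 126143), Pow(145550195661822, Rational(1, 2))) ≈ 95.641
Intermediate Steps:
Function('b')(X) = Mul(Rational(1, 2), Pow(X, -1)) (Function('b')(X) = Pow(Mul(2, X), -1) = Mul(Rational(1, 2), Pow(X, -1)))
a = 21 (a = Add(21, Mul(-7, 0)) = Add(21, 0) = 21)
Function('Q')(I) = Add(-105, Mul(Rational(-5, 2), Pow(I, -1))) (Function('Q')(I) = Mul(-5, Add(21, Mul(Rational(1, 2), Pow(I, -1)))) = Add(-105, Mul(Rational(-5, 2), Pow(I, -1))))
Pow(Add(Mul(Add(3685, c), Pow(Add(Function('Q')(-144), -2085), -1)), 9150), Rational(1, 2)) = Pow(Add(Mul(Add(3685, 2525), Pow(Add(Add(-105, Mul(Rational(-5, 2), Pow(-144, -1))), -2085), -1)), 9150), Rational(1, 2)) = Pow(Add(Mul(6210, Pow(Add(Add(-105, Mul(Rational(-5, 2), Rational(-1, 144))), -2085), -1)), 9150), Rational(1, 2)) = Pow(Add(Mul(6210, Pow(Add(Add(-105, Rational(5, 288)), -2085), -1)), 9150), Rational(1, 2)) = Pow(Add(Mul(6210, Pow(Add(Rational(-30235, 288), -2085), -1)), 9150), Rational(1, 2)) = Pow(Add(Mul(6210, Pow(Rational(-630715, 288), -1)), 9150), Rational(1, 2)) = Pow(Add(Mul(6210, Rational(-288, 630715)), 9150), Rational(1, 2)) = Pow(Add(Rational(-357696, 126143), 9150), Rational(1, 2)) = Pow(Rational(1153850754, 126143), Rational(1, 2)) = Mul(Rational(1, 126143), Pow(145550195661822, Rational(1, 2)))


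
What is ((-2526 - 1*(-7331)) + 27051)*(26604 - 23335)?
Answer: 104137264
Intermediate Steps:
((-2526 - 1*(-7331)) + 27051)*(26604 - 23335) = ((-2526 + 7331) + 27051)*3269 = (4805 + 27051)*3269 = 31856*3269 = 104137264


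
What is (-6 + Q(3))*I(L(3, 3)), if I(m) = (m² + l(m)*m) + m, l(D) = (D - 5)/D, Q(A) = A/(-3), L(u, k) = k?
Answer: -70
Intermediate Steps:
Q(A) = -A/3 (Q(A) = A*(-⅓) = -A/3)
l(D) = (-5 + D)/D
I(m) = -5 + m² + 2*m (I(m) = (m² + ((-5 + m)/m)*m) + m = (m² + (-5 + m)) + m = (-5 + m + m²) + m = -5 + m² + 2*m)
(-6 + Q(3))*I(L(3, 3)) = (-6 - ⅓*3)*(-5 + 3 + 3*(1 + 3)) = (-6 - 1)*(-5 + 3 + 3*4) = -7*(-5 + 3 + 12) = -7*10 = -70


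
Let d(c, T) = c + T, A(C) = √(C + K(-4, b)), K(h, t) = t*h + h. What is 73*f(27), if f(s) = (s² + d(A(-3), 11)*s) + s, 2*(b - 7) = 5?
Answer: 76869 + 5913*I*√5 ≈ 76869.0 + 13222.0*I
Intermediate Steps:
b = 19/2 (b = 7 + (½)*5 = 7 + 5/2 = 19/2 ≈ 9.5000)
K(h, t) = h + h*t (K(h, t) = h*t + h = h + h*t)
A(C) = √(-42 + C) (A(C) = √(C - 4*(1 + 19/2)) = √(C - 4*21/2) = √(C - 42) = √(-42 + C))
d(c, T) = T + c
f(s) = s + s² + s*(11 + 3*I*√5) (f(s) = (s² + (11 + √(-42 - 3))*s) + s = (s² + (11 + √(-45))*s) + s = (s² + (11 + 3*I*√5)*s) + s = (s² + s*(11 + 3*I*√5)) + s = s + s² + s*(11 + 3*I*√5))
73*f(27) = 73*(27*(12 + 27 + 3*I*√5)) = 73*(27*(39 + 3*I*√5)) = 73*(1053 + 81*I*√5) = 76869 + 5913*I*√5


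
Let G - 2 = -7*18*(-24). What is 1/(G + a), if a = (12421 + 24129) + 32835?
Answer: 1/72411 ≈ 1.3810e-5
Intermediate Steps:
a = 69385 (a = 36550 + 32835 = 69385)
G = 3026 (G = 2 - 7*18*(-24) = 2 - 126*(-24) = 2 + 3024 = 3026)
1/(G + a) = 1/(3026 + 69385) = 1/72411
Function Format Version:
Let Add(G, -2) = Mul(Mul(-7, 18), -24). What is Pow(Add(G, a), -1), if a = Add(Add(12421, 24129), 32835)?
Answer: Rational(1, 72411) ≈ 1.3810e-5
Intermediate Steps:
a = 69385 (a = Add(36550, 32835) = 69385)
G = 3026 (G = Add(2, Mul(Mul(-7, 18), -24)) = Add(2, Mul(-126, -24)) = Add(2, 3024) = 3026)
Pow(Add(G, a), -1) = Pow(Add(3026, 69385), -1) = Pow(72411, -1) = Rational(1, 72411)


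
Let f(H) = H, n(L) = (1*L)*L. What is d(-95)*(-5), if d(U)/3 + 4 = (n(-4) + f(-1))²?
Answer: -3315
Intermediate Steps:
n(L) = L² (n(L) = L*L = L²)
d(U) = 663 (d(U) = -12 + 3*((-4)² - 1)² = -12 + 3*(16 - 1)² = -12 + 3*15² = -12 + 3*225 = -12 + 675 = 663)
d(-95)*(-5) = 663*(-5) = -3315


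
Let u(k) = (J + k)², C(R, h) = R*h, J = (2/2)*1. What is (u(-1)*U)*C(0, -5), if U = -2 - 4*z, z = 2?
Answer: 0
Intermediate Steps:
J = 1 (J = (2*(½))*1 = 1*1 = 1)
u(k) = (1 + k)²
U = -10 (U = -2 - 4*2 = -2 - 8 = -10)
(u(-1)*U)*C(0, -5) = ((1 - 1)²*(-10))*(0*(-5)) = (0²*(-10))*0 = (0*(-10))*0 = 0*0 = 0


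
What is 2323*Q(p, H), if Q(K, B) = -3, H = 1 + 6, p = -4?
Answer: -6969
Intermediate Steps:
H = 7
2323*Q(p, H) = 2323*(-3) = -6969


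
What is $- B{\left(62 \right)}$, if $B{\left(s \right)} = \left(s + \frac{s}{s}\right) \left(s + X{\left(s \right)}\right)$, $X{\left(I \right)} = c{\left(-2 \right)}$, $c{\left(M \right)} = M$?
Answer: $-3780$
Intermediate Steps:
$X{\left(I \right)} = -2$
$B{\left(s \right)} = \left(1 + s\right) \left(-2 + s\right)$ ($B{\left(s \right)} = \left(s + \frac{s}{s}\right) \left(s - 2\right) = \left(s + 1\right) \left(-2 + s\right) = \left(1 + s\right) \left(-2 + s\right)$)
$- B{\left(62 \right)} = - (-2 + 62^{2} - 62) = - (-2 + 3844 - 62) = \left(-1\right) 3780 = -3780$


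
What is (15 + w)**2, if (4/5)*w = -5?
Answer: 1225/16 ≈ 76.563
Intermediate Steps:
w = -25/4 (w = (5/4)*(-5) = -25/4 ≈ -6.2500)
(15 + w)**2 = (15 - 25/4)**2 = (35/4)**2 = 1225/16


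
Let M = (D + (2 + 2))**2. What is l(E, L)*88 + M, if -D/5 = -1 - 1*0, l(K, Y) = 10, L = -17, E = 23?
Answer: 961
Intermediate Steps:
D = 5 (D = -5*(-1 - 1*0) = -5*(-1 + 0) = -5*(-1) = 5)
M = 81 (M = (5 + (2 + 2))**2 = (5 + 4)**2 = 9**2 = 81)
l(E, L)*88 + M = 10*88 + 81 = 880 + 81 = 961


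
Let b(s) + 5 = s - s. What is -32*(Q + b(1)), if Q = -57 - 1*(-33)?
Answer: 928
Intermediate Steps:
b(s) = -5 (b(s) = -5 + (s - s) = -5 + 0 = -5)
Q = -24 (Q = -57 + 33 = -24)
-32*(Q + b(1)) = -32*(-24 - 5) = -32*(-29) = 928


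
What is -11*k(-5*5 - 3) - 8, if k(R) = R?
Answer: 300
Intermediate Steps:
-11*k(-5*5 - 3) - 8 = -11*(-5*5 - 3) - 8 = -11*(-25 - 3) - 8 = -11*(-28) - 8 = 308 - 8 = 300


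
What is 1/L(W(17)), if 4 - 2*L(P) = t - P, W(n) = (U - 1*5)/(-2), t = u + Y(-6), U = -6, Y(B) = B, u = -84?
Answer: 4/199 ≈ 0.020101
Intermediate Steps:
t = -90 (t = -84 - 6 = -90)
W(n) = 11/2 (W(n) = (-6 - 1*5)/(-2) = (-6 - 5)*(-½) = -11*(-½) = 11/2)
L(P) = 47 + P/2 (L(P) = 2 - (-90 - P)/2 = 2 + (45 + P/2) = 47 + P/2)
1/L(W(17)) = 1/(47 + (½)*(11/2)) = 1/(47 + 11/4) = 1/(199/4) = 4/199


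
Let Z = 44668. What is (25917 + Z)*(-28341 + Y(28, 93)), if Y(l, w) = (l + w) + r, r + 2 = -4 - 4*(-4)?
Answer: -1991202850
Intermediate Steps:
r = 10 (r = -2 + (-4 - 4*(-4)) = -2 + (-4 + 16) = -2 + 12 = 10)
Y(l, w) = 10 + l + w (Y(l, w) = (l + w) + 10 = 10 + l + w)
(25917 + Z)*(-28341 + Y(28, 93)) = (25917 + 44668)*(-28341 + (10 + 28 + 93)) = 70585*(-28341 + 131) = 70585*(-28210) = -1991202850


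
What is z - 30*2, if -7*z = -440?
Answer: 20/7 ≈ 2.8571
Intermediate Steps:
z = 440/7 (z = -⅐*(-440) = 440/7 ≈ 62.857)
z - 30*2 = 440/7 - 30*2 = 440/7 - 60 = 20/7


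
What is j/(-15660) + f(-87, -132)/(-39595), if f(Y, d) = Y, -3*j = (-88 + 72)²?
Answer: 711179/93008655 ≈ 0.0076464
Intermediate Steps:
j = -256/3 (j = -(-88 + 72)²/3 = -⅓*(-16)² = -⅓*256 = -256/3 ≈ -85.333)
j/(-15660) + f(-87, -132)/(-39595) = -256/3/(-15660) - 87/(-39595) = -256/3*(-1/15660) - 87*(-1/39595) = 64/11745 + 87/39595 = 711179/93008655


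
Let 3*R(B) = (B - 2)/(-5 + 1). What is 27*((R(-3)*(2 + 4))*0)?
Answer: 0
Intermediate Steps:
R(B) = ⅙ - B/12 (R(B) = ((B - 2)/(-5 + 1))/3 = ((-2 + B)/(-4))/3 = ((-2 + B)*(-¼))/3 = (½ - B/4)/3 = ⅙ - B/12)
27*((R(-3)*(2 + 4))*0) = 27*(((⅙ - 1/12*(-3))*(2 + 4))*0) = 27*(((⅙ + ¼)*6)*0) = 27*(((5/12)*6)*0) = 27*((5/2)*0) = 27*0 = 0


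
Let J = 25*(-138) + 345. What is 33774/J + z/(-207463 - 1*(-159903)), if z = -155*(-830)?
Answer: -66858323/4922460 ≈ -13.582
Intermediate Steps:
J = -3105 (J = -3450 + 345 = -3105)
z = 128650
33774/J + z/(-207463 - 1*(-159903)) = 33774/(-3105) + 128650/(-207463 - 1*(-159903)) = 33774*(-1/3105) + 128650/(-207463 + 159903) = -11258/1035 + 128650/(-47560) = -11258/1035 + 128650*(-1/47560) = -11258/1035 - 12865/4756 = -66858323/4922460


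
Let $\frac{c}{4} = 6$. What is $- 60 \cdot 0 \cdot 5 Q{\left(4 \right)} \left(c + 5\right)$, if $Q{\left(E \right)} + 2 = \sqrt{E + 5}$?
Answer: $0$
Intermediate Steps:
$c = 24$ ($c = 4 \cdot 6 = 24$)
$Q{\left(E \right)} = -2 + \sqrt{5 + E}$ ($Q{\left(E \right)} = -2 + \sqrt{E + 5} = -2 + \sqrt{5 + E}$)
$- 60 \cdot 0 \cdot 5 Q{\left(4 \right)} \left(c + 5\right) = - 60 \cdot 0 \cdot 5 \left(-2 + \sqrt{5 + 4}\right) \left(24 + 5\right) = \left(-60\right) 0 \left(-2 + \sqrt{9}\right) 29 = 0 \left(-2 + 3\right) 29 = 0 \cdot 1 \cdot 29 = 0 \cdot 29 = 0$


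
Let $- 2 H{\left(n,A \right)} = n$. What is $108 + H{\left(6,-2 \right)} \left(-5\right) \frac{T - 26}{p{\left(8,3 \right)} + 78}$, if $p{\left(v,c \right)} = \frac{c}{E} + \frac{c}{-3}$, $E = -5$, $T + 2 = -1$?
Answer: $\frac{39081}{382} \approx 102.31$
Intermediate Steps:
$T = -3$ ($T = -2 - 1 = -3$)
$H{\left(n,A \right)} = - \frac{n}{2}$
$p{\left(v,c \right)} = - \frac{8 c}{15}$ ($p{\left(v,c \right)} = \frac{c}{-5} + \frac{c}{-3} = c \left(- \frac{1}{5}\right) + c \left(- \frac{1}{3}\right) = - \frac{c}{5} - \frac{c}{3} = - \frac{8 c}{15}$)
$108 + H{\left(6,-2 \right)} \left(-5\right) \frac{T - 26}{p{\left(8,3 \right)} + 78} = 108 + \left(- \frac{1}{2}\right) 6 \left(-5\right) \frac{-3 - 26}{\left(- \frac{8}{15}\right) 3 + 78} = 108 + \left(-3\right) \left(-5\right) \left(- \frac{29}{- \frac{8}{5} + 78}\right) = 108 + 15 \left(- \frac{29}{\frac{382}{5}}\right) = 108 + 15 \left(\left(-29\right) \frac{5}{382}\right) = 108 + 15 \left(- \frac{145}{382}\right) = 108 - \frac{2175}{382} = \frac{39081}{382}$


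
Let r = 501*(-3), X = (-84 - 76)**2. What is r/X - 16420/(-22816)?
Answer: 12064361/18252800 ≈ 0.66096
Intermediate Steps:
X = 25600 (X = (-160)**2 = 25600)
r = -1503
r/X - 16420/(-22816) = -1503/25600 - 16420/(-22816) = -1503*1/25600 - 16420*(-1/22816) = -1503/25600 + 4105/5704 = 12064361/18252800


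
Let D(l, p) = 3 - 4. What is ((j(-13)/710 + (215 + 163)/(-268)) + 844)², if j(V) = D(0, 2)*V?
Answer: 401658836279184/565726225 ≈ 7.0999e+5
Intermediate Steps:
D(l, p) = -1
j(V) = -V
((j(-13)/710 + (215 + 163)/(-268)) + 844)² = ((-1*(-13)/710 + (215 + 163)/(-268)) + 844)² = ((13*(1/710) + 378*(-1/268)) + 844)² = ((13/710 - 189/134) + 844)² = (-33112/23785 + 844)² = (20041428/23785)² = 401658836279184/565726225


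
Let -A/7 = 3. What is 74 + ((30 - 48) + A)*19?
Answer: -667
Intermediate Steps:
A = -21 (A = -7*3 = -21)
74 + ((30 - 48) + A)*19 = 74 + ((30 - 48) - 21)*19 = 74 + (-18 - 21)*19 = 74 - 39*19 = 74 - 741 = -667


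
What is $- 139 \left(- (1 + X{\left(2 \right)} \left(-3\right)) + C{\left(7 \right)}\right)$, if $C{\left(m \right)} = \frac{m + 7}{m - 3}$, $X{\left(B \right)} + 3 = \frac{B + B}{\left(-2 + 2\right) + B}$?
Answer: $\frac{139}{2} \approx 69.5$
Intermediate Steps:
$X{\left(B \right)} = -1$ ($X{\left(B \right)} = -3 + \frac{B + B}{\left(-2 + 2\right) + B} = -3 + \frac{2 B}{0 + B} = -3 + \frac{2 B}{B} = -3 + 2 = -1$)
$C{\left(m \right)} = \frac{7 + m}{-3 + m}$
$- 139 \left(- (1 + X{\left(2 \right)} \left(-3\right)) + C{\left(7 \right)}\right) = - 139 \left(- (1 - -3) + \frac{7 + 7}{-3 + 7}\right) = - 139 \left(- (1 + 3) + \frac{1}{4} \cdot 14\right) = - 139 \left(\left(-1\right) 4 + \frac{1}{4} \cdot 14\right) = - 139 \left(-4 + \frac{7}{2}\right) = \left(-139\right) \left(- \frac{1}{2}\right) = \frac{139}{2}$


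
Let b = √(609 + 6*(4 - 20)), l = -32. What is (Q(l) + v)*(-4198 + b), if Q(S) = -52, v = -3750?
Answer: 15960796 - 11406*√57 ≈ 1.5875e+7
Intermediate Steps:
b = 3*√57 (b = √(609 + 6*(-16)) = √(609 - 96) = √513 = 3*√57 ≈ 22.650)
(Q(l) + v)*(-4198 + b) = (-52 - 3750)*(-4198 + 3*√57) = -3802*(-4198 + 3*√57) = 15960796 - 11406*√57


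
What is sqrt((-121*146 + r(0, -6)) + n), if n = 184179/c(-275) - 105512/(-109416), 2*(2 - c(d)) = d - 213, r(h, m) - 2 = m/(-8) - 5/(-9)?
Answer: I*sqrt(21273108065931451)/1121514 ≈ 130.05*I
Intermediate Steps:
r(h, m) = 23/9 - m/8 (r(h, m) = 2 + (m/(-8) - 5/(-9)) = 2 + (m*(-1/8) - 5*(-1/9)) = 2 + (-m/8 + 5/9) = 2 + (5/9 - m/8) = 23/9 - m/8)
c(d) = 217/2 - d/2 (c(d) = 2 - (d - 213)/2 = 2 - (-213 + d)/2 = 2 + (213/2 - d/2) = 217/2 - d/2)
n = 840753559/1121514 (n = 184179/(217/2 - 1/2*(-275)) - 105512/(-109416) = 184179/(217/2 + 275/2) - 105512*(-1/109416) = 184179/246 + 13189/13677 = 184179*(1/246) + 13189/13677 = 61393/82 + 13189/13677 = 840753559/1121514 ≈ 749.66)
sqrt((-121*146 + r(0, -6)) + n) = sqrt((-121*146 + (23/9 - 1/8*(-6))) + 840753559/1121514) = sqrt((-17666 + (23/9 + 3/4)) + 840753559/1121514) = sqrt((-17666 + 119/36) + 840753559/1121514) = sqrt(-635857/36 + 840753559/1121514) = sqrt(-113809233229/6729084) = I*sqrt(21273108065931451)/1121514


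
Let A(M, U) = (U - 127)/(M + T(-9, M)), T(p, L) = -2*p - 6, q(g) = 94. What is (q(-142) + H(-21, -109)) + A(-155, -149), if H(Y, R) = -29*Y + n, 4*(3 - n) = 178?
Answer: 189741/286 ≈ 663.43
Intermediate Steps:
n = -83/2 (n = 3 - ¼*178 = 3 - 89/2 = -83/2 ≈ -41.500)
T(p, L) = -6 - 2*p
A(M, U) = (-127 + U)/(12 + M) (A(M, U) = (U - 127)/(M + (-6 - 2*(-9))) = (-127 + U)/(M + (-6 + 18)) = (-127 + U)/(M + 12) = (-127 + U)/(12 + M))
H(Y, R) = -83/2 - 29*Y (H(Y, R) = -29*Y - 83/2 = -83/2 - 29*Y)
(q(-142) + H(-21, -109)) + A(-155, -149) = (94 + (-83/2 - 29*(-21))) + (-127 - 149)/(12 - 155) = (94 + (-83/2 + 609)) - 276/(-143) = (94 + 1135/2) - 1/143*(-276) = 1323/2 + 276/143 = 189741/286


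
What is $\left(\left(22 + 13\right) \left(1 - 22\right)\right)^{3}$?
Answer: $-397065375$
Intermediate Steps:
$\left(\left(22 + 13\right) \left(1 - 22\right)\right)^{3} = \left(35 \left(-21\right)\right)^{3} = \left(-735\right)^{3} = -397065375$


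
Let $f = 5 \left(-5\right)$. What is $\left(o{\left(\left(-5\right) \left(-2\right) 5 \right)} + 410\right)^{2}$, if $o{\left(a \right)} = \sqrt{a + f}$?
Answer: $172225$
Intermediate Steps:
$f = -25$
$o{\left(a \right)} = \sqrt{-25 + a}$ ($o{\left(a \right)} = \sqrt{a - 25} = \sqrt{-25 + a}$)
$\left(o{\left(\left(-5\right) \left(-2\right) 5 \right)} + 410\right)^{2} = \left(\sqrt{-25 + \left(-5\right) \left(-2\right) 5} + 410\right)^{2} = \left(\sqrt{-25 + 10 \cdot 5} + 410\right)^{2} = \left(\sqrt{-25 + 50} + 410\right)^{2} = \left(\sqrt{25} + 410\right)^{2} = \left(5 + 410\right)^{2} = 415^{2} = 172225$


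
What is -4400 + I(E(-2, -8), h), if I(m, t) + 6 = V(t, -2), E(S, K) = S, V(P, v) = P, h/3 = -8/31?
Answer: -136610/31 ≈ -4406.8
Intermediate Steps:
h = -24/31 (h = 3*(-8/31) = -24/31 ≈ -0.77419)
I(m, t) = -6 + t
-4400 + I(E(-2, -8), h) = -4400 + (-6 - 24/31) = -4400 - 210/31 = -136610/31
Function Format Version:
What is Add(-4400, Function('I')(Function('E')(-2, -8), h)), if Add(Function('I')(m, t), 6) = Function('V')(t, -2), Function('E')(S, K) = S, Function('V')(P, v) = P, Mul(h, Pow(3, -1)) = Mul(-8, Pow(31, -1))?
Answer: Rational(-136610, 31) ≈ -4406.8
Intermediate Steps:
h = Rational(-24, 31) (h = Mul(3, Mul(-8, Pow(31, -1))) = Mul(3, Mul(-8, Rational(1, 31))) = Mul(3, Rational(-8, 31)) = Rational(-24, 31) ≈ -0.77419)
Function('I')(m, t) = Add(-6, t)
Add(-4400, Function('I')(Function('E')(-2, -8), h)) = Add(-4400, Add(-6, Rational(-24, 31))) = Add(-4400, Rational(-210, 31)) = Rational(-136610, 31)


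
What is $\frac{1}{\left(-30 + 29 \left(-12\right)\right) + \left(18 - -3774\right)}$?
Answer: $\frac{1}{3414} \approx 0.00029291$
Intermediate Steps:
$\frac{1}{\left(-30 + 29 \left(-12\right)\right) + \left(18 - -3774\right)} = \frac{1}{\left(-30 - 348\right) + \left(18 + 3774\right)} = \frac{1}{-378 + 3792} = \frac{1}{3414}$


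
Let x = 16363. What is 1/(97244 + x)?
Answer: 1/113607 ≈ 8.8023e-6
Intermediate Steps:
1/(97244 + x) = 1/(97244 + 16363) = 1/113607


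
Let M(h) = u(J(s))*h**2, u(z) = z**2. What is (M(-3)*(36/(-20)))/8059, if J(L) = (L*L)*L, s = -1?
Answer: -81/40295 ≈ -0.0020102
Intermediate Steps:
J(L) = L**3 (J(L) = L**2*L = L**3)
M(h) = h**2 (M(h) = ((-1)**3)**2*h**2 = (-1)**2*h**2 = 1*h**2 = h**2)
(M(-3)*(36/(-20)))/8059 = ((-3)**2*(36/(-20)))/8059 = (9*(36*(-1/20)))*(1/8059) = (9*(-9/5))*(1/8059) = -81/5*1/8059 = -81/40295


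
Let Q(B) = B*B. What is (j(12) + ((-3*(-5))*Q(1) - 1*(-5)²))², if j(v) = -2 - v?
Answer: 576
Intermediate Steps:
Q(B) = B²
(j(12) + ((-3*(-5))*Q(1) - 1*(-5)²))² = ((-2 - 1*12) + (-3*(-5)*1² - 1*(-5)²))² = ((-2 - 12) + (15*1 - 1*25))² = (-14 + (15 - 25))² = (-14 - 10)² = (-24)² = 576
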